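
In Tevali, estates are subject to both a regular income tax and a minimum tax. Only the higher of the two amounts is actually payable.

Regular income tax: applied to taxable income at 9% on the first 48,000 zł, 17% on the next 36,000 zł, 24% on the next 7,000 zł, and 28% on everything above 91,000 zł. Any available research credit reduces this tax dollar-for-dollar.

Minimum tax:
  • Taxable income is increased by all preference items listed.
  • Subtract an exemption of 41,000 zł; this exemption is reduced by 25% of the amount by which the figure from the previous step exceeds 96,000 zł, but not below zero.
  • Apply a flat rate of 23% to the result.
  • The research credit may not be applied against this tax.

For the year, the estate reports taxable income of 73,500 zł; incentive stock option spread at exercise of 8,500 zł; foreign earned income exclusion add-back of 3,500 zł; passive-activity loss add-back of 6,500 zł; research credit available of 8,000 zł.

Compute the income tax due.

Minimum tax:
  Adjusted income: 73,500 zł + 8,500 zł + 3,500 zł + 6,500 zł = 92,000 zł
  Exemption: 92,000 zł ≤ 96,000 zł, so full 41,000 zł applies
  Base: 92,000 zł − 41,000 zł = 51,000 zł
  51,000 zł × 23% = 11,730 zł

Regular income tax:
  48,000 zł × 9% = 4,320 zł
  25,500 zł × 17% = 4,335 zł
  → 8,655 zł
  Less research credit 8,000 zł → 655 zł

11,730 zł > 655 zł, so the minimum tax is the binding amount.

11,730 zł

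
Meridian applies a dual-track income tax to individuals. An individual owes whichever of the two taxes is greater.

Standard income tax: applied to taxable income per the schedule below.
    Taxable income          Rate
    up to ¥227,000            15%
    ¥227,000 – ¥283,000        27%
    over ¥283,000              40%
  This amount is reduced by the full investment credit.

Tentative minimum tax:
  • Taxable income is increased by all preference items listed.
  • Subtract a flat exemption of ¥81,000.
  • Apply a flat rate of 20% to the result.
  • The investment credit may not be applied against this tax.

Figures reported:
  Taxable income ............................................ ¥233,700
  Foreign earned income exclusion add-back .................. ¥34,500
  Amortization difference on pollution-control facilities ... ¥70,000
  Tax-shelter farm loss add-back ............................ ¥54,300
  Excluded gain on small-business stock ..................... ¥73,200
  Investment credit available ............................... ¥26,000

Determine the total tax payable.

Tentative minimum tax:
  Adjusted income: ¥233,700 + ¥34,500 + ¥70,000 + ¥54,300 + ¥73,200 = ¥465,700
  Less exemption ¥81,000 → base ¥384,700
  ¥384,700 × 20% = ¥76,940

Standard income tax:
  ¥227,000 × 15% = ¥34,050
  ¥6,700 × 27% = ¥1,809
  → ¥35,859
  Less investment credit ¥26,000 → ¥9,859

¥76,940 > ¥9,859, so the tentative minimum tax is the binding amount.

¥76,940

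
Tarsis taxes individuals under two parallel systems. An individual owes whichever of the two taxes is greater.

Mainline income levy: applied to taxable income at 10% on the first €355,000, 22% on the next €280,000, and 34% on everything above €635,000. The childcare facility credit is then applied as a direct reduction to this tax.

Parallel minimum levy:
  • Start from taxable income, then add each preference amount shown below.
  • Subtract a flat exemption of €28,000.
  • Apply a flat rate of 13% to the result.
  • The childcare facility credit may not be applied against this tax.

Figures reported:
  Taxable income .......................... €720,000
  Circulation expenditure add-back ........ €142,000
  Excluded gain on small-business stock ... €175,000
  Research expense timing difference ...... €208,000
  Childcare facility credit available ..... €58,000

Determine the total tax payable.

Mainline income levy:
  €355,000 × 10% = €35,500
  €280,000 × 22% = €61,600
  €85,000 × 34% = €28,900
  → €126,000
  Less childcare facility credit €58,000 → €68,000

Parallel minimum levy:
  Adjusted income: €720,000 + €142,000 + €175,000 + €208,000 = €1,245,000
  Less exemption €28,000 → base €1,217,000
  €1,217,000 × 13% = €158,210

€158,210 > €68,000, so the parallel minimum levy is the binding amount.

€158,210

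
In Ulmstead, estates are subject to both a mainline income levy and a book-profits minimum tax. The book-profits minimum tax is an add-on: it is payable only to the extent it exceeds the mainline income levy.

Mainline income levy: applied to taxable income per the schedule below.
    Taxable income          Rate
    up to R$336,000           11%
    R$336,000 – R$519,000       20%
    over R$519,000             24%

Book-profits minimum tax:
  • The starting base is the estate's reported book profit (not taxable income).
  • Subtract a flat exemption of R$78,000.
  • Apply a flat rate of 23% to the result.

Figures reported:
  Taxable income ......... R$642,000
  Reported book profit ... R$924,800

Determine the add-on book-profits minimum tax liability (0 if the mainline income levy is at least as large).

R$91,684

Book-profits minimum tax:
  Base (reported book profit): R$924,800
  Less exemption R$78,000 → base R$846,800
  R$846,800 × 23% = R$194,764

Mainline income levy:
  R$336,000 × 11% = R$36,960
  R$183,000 × 20% = R$36,600
  R$123,000 × 24% = R$29,520
  → R$103,080

Excess of book-profits minimum tax over mainline income levy: R$194,764 − R$103,080 = R$91,684.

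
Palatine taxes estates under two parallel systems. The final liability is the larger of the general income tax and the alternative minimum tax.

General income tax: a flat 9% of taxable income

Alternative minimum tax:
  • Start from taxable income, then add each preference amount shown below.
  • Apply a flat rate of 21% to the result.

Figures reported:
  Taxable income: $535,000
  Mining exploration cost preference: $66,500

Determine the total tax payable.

General income tax:
  $535,000 × 9% = $48,150

Alternative minimum tax:
  Adjusted income: $535,000 + $66,500 = $601,500
  $601,500 × 21% = $126,315

$126,315 > $48,150, so the alternative minimum tax is the binding amount.

$126,315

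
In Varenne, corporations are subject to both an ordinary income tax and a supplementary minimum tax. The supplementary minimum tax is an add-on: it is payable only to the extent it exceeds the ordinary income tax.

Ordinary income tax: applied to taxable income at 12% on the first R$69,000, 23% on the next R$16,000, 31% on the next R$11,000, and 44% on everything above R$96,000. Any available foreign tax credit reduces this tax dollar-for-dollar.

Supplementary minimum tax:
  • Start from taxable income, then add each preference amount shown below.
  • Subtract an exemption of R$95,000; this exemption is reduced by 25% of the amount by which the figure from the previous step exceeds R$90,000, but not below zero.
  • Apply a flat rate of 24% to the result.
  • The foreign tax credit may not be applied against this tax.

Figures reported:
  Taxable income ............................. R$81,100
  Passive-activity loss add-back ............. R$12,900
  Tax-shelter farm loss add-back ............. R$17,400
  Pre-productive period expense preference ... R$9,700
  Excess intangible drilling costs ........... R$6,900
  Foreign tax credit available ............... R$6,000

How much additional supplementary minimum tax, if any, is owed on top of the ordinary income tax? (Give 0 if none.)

Ordinary income tax:
  R$69,000 × 12% = R$8,280
  R$12,100 × 23% = R$2,783
  → R$11,063
  Less foreign tax credit R$6,000 → R$5,063

Supplementary minimum tax:
  Adjusted income: R$81,100 + R$12,900 + R$17,400 + R$9,700 + R$6,900 = R$128,000
  Exemption: R$95,000 − 25% × (R$128,000 − R$90,000) = R$95,000 − R$9,500 = R$85,500
  Base: R$128,000 − R$85,500 = R$42,500
  R$42,500 × 24% = R$10,200

Excess of supplementary minimum tax over ordinary income tax: R$10,200 − R$5,063 = R$5,137.

R$5,137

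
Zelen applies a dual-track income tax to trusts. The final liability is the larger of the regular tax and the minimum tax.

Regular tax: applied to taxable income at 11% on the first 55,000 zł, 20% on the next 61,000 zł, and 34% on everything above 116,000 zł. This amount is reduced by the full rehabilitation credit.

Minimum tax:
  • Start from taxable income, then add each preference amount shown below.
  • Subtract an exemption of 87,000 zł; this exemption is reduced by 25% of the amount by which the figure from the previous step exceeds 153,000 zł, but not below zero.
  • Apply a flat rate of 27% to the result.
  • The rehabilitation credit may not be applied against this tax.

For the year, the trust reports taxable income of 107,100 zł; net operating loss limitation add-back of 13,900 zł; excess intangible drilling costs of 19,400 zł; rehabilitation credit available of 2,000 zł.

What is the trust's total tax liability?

14,470 zł

Regular tax:
  55,000 zł × 11% = 6,050 zł
  52,100 zł × 20% = 10,420 zł
  → 16,470 zł
  Less rehabilitation credit 2,000 zł → 14,470 zł

Minimum tax:
  Adjusted income: 107,100 zł + 13,900 zł + 19,400 zł = 140,400 zł
  Exemption: 140,400 zł ≤ 153,000 zł, so full 87,000 zł applies
  Base: 140,400 zł − 87,000 zł = 53,400 zł
  53,400 zł × 27% = 14,418 zł

14,470 zł > 14,418 zł, so the regular tax governs.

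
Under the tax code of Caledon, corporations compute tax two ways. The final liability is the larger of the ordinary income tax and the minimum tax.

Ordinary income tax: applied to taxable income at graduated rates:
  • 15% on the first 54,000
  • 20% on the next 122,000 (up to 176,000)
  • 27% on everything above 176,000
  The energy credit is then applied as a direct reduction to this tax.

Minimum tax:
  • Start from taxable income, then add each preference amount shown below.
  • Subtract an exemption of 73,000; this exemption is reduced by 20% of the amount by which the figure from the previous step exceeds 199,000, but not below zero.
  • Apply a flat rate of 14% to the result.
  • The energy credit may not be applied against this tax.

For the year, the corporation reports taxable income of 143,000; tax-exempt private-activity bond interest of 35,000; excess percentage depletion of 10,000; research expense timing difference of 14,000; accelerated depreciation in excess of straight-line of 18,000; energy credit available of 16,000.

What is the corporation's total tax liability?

21,168

Ordinary income tax:
  54,000 × 15% = 8,100
  89,000 × 20% = 17,800
  → 25,900
  Less energy credit 16,000 → 9,900

Minimum tax:
  Adjusted income: 143,000 + 35,000 + 10,000 + 14,000 + 18,000 = 220,000
  Exemption: 73,000 − 20% × (220,000 − 199,000) = 73,000 − 4,200 = 68,800
  Base: 220,000 − 68,800 = 151,200
  151,200 × 14% = 21,168

21,168 > 9,900, so the minimum tax is the binding amount.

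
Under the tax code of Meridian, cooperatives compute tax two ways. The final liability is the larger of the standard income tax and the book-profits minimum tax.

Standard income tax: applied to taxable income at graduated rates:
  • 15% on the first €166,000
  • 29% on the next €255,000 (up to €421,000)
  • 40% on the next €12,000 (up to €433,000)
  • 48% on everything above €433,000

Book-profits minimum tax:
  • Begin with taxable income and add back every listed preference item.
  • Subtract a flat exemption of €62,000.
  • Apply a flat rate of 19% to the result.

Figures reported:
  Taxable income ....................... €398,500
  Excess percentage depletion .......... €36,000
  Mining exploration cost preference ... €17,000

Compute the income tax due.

Book-profits minimum tax:
  Adjusted income: €398,500 + €36,000 + €17,000 = €451,500
  Less exemption €62,000 → base €389,500
  €389,500 × 19% = €74,005

Standard income tax:
  €166,000 × 15% = €24,900
  €232,500 × 29% = €67,425
  → €92,325

€92,325 > €74,005, so the standard income tax governs.

€92,325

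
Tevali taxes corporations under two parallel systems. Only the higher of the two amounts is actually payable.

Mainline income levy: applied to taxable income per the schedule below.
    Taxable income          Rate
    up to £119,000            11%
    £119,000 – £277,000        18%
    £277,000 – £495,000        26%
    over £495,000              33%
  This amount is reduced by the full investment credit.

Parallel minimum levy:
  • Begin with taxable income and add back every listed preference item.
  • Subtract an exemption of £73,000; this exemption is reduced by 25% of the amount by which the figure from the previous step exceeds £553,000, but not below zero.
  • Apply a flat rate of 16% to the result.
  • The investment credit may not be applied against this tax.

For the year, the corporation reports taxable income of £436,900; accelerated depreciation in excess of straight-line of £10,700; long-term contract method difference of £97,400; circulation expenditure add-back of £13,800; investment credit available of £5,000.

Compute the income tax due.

Parallel minimum levy:
  Adjusted income: £436,900 + £10,700 + £97,400 + £13,800 = £558,800
  Exemption: £73,000 − 25% × (£558,800 − £553,000) = £73,000 − £1,450 = £71,550
  Base: £558,800 − £71,550 = £487,250
  £487,250 × 16% = £77,960

Mainline income levy:
  £119,000 × 11% = £13,090
  £158,000 × 18% = £28,440
  £159,900 × 26% = £41,574
  → £83,104
  Less investment credit £5,000 → £78,104

£78,104 > £77,960, so the mainline income levy governs.

£78,104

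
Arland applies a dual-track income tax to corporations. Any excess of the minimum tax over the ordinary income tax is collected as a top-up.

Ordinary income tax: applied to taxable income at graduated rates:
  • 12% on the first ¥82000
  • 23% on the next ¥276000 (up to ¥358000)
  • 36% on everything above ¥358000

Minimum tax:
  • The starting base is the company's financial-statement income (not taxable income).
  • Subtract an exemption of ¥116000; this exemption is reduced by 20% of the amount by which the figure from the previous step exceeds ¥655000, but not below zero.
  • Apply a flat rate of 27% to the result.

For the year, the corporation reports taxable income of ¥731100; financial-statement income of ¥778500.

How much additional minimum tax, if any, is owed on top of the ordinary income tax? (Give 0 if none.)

¥0

Minimum tax:
  Base (financial-statement income): ¥778500
  Exemption: ¥116000 − 20% × (¥778500 − ¥655000) = ¥116000 − ¥24700 = ¥91300
  Base: ¥778500 − ¥91300 = ¥687200
  ¥687200 × 27% = ¥185544

Ordinary income tax:
  ¥82000 × 12% = ¥9840
  ¥276000 × 23% = ¥63480
  ¥373100 × 36% = ¥134316
  → ¥207636

¥185544 ≤ ¥207636, so no add-on is due.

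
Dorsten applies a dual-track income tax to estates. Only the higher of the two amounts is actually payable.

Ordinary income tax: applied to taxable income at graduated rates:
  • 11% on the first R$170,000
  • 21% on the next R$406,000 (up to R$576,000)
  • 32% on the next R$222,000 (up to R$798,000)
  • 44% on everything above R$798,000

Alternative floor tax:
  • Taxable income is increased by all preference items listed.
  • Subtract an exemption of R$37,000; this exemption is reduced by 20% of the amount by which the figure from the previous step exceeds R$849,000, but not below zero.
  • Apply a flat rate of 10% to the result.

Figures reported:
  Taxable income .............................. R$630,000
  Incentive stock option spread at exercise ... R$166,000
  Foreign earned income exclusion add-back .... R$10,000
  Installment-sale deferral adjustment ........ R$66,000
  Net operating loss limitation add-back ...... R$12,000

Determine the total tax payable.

Alternative floor tax:
  Adjusted income: R$630,000 + R$166,000 + R$10,000 + R$66,000 + R$12,000 = R$884,000
  Exemption: R$37,000 − 20% × (R$884,000 − R$849,000) = R$37,000 − R$7,000 = R$30,000
  Base: R$884,000 − R$30,000 = R$854,000
  R$854,000 × 10% = R$85,400

Ordinary income tax:
  R$170,000 × 11% = R$18,700
  R$406,000 × 21% = R$85,260
  R$54,000 × 32% = R$17,280
  → R$121,240

R$121,240 > R$85,400, so the ordinary income tax governs.

R$121,240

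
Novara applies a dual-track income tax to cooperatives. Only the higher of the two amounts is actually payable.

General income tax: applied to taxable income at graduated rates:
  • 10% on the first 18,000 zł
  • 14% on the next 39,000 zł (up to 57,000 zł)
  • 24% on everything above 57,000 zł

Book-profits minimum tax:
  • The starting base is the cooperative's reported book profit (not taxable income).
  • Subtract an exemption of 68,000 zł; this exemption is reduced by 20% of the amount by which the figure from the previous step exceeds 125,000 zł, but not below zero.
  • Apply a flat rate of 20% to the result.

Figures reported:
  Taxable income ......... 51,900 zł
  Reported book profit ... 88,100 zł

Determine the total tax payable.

General income tax:
  18,000 zł × 10% = 1,800 zł
  33,900 zł × 14% = 4,746 zł
  → 6,546 zł

Book-profits minimum tax:
  Base (reported book profit): 88,100 zł
  Exemption: 88,100 zł ≤ 125,000 zł, so full 68,000 zł applies
  Base: 88,100 zł − 68,000 zł = 20,100 zł
  20,100 zł × 20% = 4,020 zł

6,546 zł > 4,020 zł, so the general income tax governs.

6,546 zł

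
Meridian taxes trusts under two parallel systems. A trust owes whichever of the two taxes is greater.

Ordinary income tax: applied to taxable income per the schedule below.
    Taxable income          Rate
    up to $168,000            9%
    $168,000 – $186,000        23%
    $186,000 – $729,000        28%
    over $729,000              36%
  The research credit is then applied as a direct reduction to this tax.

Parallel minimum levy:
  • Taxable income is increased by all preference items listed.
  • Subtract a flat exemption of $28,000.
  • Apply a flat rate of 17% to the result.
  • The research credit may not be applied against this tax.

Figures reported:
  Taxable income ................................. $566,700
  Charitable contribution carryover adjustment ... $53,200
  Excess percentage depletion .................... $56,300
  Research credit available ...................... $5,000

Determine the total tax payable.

$120,856

Parallel minimum levy:
  Adjusted income: $566,700 + $53,200 + $56,300 = $676,200
  Less exemption $28,000 → base $648,200
  $648,200 × 17% = $110,194

Ordinary income tax:
  $168,000 × 9% = $15,120
  $18,000 × 23% = $4,140
  $380,700 × 28% = $106,596
  → $125,856
  Less research credit $5,000 → $120,856

$120,856 > $110,194, so the ordinary income tax governs.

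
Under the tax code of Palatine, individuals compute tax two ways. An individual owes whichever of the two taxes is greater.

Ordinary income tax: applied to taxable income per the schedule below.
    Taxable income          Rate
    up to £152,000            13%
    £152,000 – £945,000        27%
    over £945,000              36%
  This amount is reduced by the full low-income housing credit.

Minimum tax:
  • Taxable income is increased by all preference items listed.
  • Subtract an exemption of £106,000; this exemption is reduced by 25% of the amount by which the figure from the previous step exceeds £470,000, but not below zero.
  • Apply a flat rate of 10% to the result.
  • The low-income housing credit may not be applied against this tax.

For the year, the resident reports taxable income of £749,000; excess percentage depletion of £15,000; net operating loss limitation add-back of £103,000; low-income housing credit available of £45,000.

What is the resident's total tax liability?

£135,950

Ordinary income tax:
  £152,000 × 13% = £19,760
  £597,000 × 27% = £161,190
  → £180,950
  Less low-income housing credit £45,000 → £135,950

Minimum tax:
  Adjusted income: £749,000 + £15,000 + £103,000 = £867,000
  Exemption: £106,000 − 25% × (£867,000 − £470,000) = £106,000 − £99,250 = £6,750
  Base: £867,000 − £6,750 = £860,250
  £860,250 × 10% = £86,025

£135,950 > £86,025, so the ordinary income tax governs.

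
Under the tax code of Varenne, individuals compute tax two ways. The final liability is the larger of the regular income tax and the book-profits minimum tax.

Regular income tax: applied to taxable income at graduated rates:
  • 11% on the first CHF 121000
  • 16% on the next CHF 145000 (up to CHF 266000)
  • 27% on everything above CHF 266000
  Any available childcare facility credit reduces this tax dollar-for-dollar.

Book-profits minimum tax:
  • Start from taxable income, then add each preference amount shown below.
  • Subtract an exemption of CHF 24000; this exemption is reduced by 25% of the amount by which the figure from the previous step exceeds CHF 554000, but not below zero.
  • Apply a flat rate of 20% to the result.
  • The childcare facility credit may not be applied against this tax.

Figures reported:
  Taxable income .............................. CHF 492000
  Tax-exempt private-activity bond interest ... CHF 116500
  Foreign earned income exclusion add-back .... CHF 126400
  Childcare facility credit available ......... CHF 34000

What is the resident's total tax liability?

CHF 146980

Regular income tax:
  CHF 121000 × 11% = CHF 13310
  CHF 145000 × 16% = CHF 23200
  CHF 226000 × 27% = CHF 61020
  → CHF 97530
  Less childcare facility credit CHF 34000 → CHF 63530

Book-profits minimum tax:
  Adjusted income: CHF 492000 + CHF 116500 + CHF 126400 = CHF 734900
  Exemption: 25% × (CHF 734900 − CHF 554000) = CHF 45225 ≥ CHF 24000, so the exemption is fully phased out
  Base: CHF 734900 − CHF 0 = CHF 734900
  CHF 734900 × 20% = CHF 146980

CHF 146980 > CHF 63530, so the book-profits minimum tax is the binding amount.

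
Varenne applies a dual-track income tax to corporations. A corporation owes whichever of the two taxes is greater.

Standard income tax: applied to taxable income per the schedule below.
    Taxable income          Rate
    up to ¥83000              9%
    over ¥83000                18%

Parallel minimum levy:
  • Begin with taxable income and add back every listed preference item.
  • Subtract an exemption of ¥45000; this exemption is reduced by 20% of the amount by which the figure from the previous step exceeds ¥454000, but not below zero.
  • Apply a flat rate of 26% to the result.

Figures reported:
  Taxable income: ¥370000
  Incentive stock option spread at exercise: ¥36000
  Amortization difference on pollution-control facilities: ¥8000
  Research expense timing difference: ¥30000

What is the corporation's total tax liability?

¥103740

Standard income tax:
  ¥83000 × 9% = ¥7470
  ¥287000 × 18% = ¥51660
  → ¥59130

Parallel minimum levy:
  Adjusted income: ¥370000 + ¥36000 + ¥8000 + ¥30000 = ¥444000
  Exemption: ¥444000 ≤ ¥454000, so full ¥45000 applies
  Base: ¥444000 − ¥45000 = ¥399000
  ¥399000 × 26% = ¥103740

¥103740 > ¥59130, so the parallel minimum levy is the binding amount.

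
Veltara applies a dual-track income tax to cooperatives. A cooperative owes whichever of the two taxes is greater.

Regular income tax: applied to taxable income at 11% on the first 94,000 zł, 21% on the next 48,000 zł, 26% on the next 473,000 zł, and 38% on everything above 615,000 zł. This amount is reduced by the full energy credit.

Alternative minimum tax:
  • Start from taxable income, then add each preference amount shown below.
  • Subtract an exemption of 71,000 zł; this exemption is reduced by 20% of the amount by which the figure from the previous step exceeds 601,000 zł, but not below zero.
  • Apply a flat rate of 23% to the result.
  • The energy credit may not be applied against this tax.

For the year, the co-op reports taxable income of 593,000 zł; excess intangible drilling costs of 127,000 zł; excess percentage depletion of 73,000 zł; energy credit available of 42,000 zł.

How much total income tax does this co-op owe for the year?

174,892 zł

Regular income tax:
  94,000 zł × 11% = 10,340 zł
  48,000 zł × 21% = 10,080 zł
  451,000 zł × 26% = 117,260 zł
  → 137,680 zł
  Less energy credit 42,000 zł → 95,680 zł

Alternative minimum tax:
  Adjusted income: 593,000 zł + 127,000 zł + 73,000 zł = 793,000 zł
  Exemption: 71,000 zł − 20% × (793,000 zł − 601,000 zł) = 71,000 zł − 38,400 zł = 32,600 zł
  Base: 793,000 zł − 32,600 zł = 760,400 zł
  760,400 zł × 23% = 174,892 zł

174,892 zł > 95,680 zł, so the alternative minimum tax is the binding amount.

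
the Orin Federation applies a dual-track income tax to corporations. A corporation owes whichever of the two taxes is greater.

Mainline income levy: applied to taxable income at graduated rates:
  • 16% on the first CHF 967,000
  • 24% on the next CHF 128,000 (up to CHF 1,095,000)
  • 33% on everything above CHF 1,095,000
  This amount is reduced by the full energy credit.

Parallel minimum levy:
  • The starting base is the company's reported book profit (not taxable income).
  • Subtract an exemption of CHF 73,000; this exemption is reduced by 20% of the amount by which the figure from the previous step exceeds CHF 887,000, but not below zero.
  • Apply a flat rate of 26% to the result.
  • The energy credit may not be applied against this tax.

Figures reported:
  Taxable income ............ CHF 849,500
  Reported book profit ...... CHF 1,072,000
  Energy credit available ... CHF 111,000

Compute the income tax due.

CHF 269,360

Mainline income levy:
  CHF 849,500 × 16% = CHF 135,920
  Less energy credit CHF 111,000 → CHF 24,920

Parallel minimum levy:
  Base (reported book profit): CHF 1,072,000
  Exemption: CHF 73,000 − 20% × (CHF 1,072,000 − CHF 887,000) = CHF 73,000 − CHF 37,000 = CHF 36,000
  Base: CHF 1,072,000 − CHF 36,000 = CHF 1,036,000
  CHF 1,036,000 × 26% = CHF 269,360

CHF 269,360 > CHF 24,920, so the parallel minimum levy is the binding amount.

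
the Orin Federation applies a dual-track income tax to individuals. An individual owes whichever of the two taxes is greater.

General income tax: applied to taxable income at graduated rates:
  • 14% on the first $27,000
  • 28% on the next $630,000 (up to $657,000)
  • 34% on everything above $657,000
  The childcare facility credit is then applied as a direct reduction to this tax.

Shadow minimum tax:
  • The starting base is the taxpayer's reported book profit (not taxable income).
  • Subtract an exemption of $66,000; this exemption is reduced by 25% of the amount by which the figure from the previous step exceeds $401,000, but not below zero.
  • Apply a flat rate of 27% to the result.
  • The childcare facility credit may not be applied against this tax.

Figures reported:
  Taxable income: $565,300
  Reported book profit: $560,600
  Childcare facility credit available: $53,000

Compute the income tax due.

General income tax:
  $27,000 × 14% = $3,780
  $538,300 × 28% = $150,724
  → $154,504
  Less childcare facility credit $53,000 → $101,504

Shadow minimum tax:
  Base (reported book profit): $560,600
  Exemption: $66,000 − 25% × ($560,600 − $401,000) = $66,000 − $39,900 = $26,100
  Base: $560,600 − $26,100 = $534,500
  $534,500 × 27% = $144,315

$144,315 > $101,504, so the shadow minimum tax is the binding amount.

$144,315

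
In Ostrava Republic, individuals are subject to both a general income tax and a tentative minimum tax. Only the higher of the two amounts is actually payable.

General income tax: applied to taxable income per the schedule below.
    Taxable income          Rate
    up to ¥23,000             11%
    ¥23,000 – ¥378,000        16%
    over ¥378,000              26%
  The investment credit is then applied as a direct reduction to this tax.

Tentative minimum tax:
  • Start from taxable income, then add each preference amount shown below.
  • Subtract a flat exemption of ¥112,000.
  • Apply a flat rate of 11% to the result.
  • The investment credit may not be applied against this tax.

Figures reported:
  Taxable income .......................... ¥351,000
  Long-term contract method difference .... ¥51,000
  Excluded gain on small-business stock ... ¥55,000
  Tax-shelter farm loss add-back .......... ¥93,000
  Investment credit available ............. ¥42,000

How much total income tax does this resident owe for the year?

General income tax:
  ¥23,000 × 11% = ¥2,530
  ¥328,000 × 16% = ¥52,480
  → ¥55,010
  Less investment credit ¥42,000 → ¥13,010

Tentative minimum tax:
  Adjusted income: ¥351,000 + ¥51,000 + ¥55,000 + ¥93,000 = ¥550,000
  Less exemption ¥112,000 → base ¥438,000
  ¥438,000 × 11% = ¥48,180

¥48,180 > ¥13,010, so the tentative minimum tax is the binding amount.

¥48,180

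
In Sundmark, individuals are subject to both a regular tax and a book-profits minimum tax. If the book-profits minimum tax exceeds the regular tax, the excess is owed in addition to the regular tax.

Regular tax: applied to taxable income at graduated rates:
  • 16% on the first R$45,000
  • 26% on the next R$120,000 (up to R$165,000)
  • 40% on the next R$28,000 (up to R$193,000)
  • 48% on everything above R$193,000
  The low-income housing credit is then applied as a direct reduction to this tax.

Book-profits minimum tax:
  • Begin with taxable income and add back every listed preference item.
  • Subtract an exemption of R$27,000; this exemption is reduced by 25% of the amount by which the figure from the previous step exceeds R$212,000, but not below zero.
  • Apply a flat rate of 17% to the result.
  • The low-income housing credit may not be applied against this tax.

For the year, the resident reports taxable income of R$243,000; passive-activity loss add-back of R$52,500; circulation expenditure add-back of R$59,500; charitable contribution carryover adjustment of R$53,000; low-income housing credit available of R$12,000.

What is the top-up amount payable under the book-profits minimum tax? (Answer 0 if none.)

R$7,760

Regular tax:
  R$45,000 × 16% = R$7,200
  R$120,000 × 26% = R$31,200
  R$28,000 × 40% = R$11,200
  R$50,000 × 48% = R$24,000
  → R$73,600
  Less low-income housing credit R$12,000 → R$61,600

Book-profits minimum tax:
  Adjusted income: R$243,000 + R$52,500 + R$59,500 + R$53,000 = R$408,000
  Exemption: 25% × (R$408,000 − R$212,000) = R$49,000 ≥ R$27,000, so the exemption is fully phased out
  Base: R$408,000 − R$0 = R$408,000
  R$408,000 × 17% = R$69,360

Excess of book-profits minimum tax over regular tax: R$69,360 − R$61,600 = R$7,760.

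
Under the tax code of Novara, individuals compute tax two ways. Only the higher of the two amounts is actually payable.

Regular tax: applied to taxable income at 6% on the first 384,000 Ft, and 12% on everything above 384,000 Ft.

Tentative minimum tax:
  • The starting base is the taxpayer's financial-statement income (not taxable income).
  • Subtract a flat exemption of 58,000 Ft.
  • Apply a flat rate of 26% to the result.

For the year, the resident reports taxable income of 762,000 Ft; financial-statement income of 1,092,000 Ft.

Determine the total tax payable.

268,840 Ft

Tentative minimum tax:
  Base (financial-statement income): 1,092,000 Ft
  Less exemption 58,000 Ft → base 1,034,000 Ft
  1,034,000 Ft × 26% = 268,840 Ft

Regular tax:
  384,000 Ft × 6% = 23,040 Ft
  378,000 Ft × 12% = 45,360 Ft
  → 68,400 Ft

268,840 Ft > 68,400 Ft, so the tentative minimum tax is the binding amount.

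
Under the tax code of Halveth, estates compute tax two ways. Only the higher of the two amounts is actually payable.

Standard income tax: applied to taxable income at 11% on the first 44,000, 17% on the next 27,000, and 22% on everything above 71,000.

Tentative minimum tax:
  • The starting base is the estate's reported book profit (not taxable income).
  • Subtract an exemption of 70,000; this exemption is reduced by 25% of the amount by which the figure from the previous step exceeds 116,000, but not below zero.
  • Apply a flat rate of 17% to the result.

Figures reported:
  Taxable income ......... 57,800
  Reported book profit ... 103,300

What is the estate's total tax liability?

7,186

Tentative minimum tax:
  Base (reported book profit): 103,300
  Exemption: 103,300 ≤ 116,000, so full 70,000 applies
  Base: 103,300 − 70,000 = 33,300
  33,300 × 17% = 5,661

Standard income tax:
  44,000 × 11% = 4,840
  13,800 × 17% = 2,346
  → 7,186

7,186 > 5,661, so the standard income tax governs.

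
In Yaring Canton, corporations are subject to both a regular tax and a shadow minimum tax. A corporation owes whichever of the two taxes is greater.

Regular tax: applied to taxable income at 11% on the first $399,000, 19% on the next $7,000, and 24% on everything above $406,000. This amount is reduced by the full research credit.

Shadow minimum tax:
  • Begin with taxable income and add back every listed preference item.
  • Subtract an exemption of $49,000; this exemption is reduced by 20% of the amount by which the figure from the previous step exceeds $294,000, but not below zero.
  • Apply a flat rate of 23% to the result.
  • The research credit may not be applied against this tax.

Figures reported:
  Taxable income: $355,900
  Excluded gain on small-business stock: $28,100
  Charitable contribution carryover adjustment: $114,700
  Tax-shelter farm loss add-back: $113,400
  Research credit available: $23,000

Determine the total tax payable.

$140,783

Shadow minimum tax:
  Adjusted income: $355,900 + $28,100 + $114,700 + $113,400 = $612,100
  Exemption: 20% × ($612,100 − $294,000) = $63,620 ≥ $49,000, so the exemption is fully phased out
  Base: $612,100 − $0 = $612,100
  $612,100 × 23% = $140,783

Regular tax:
  $355,900 × 11% = $39,149
  Less research credit $23,000 → $16,149

$140,783 > $16,149, so the shadow minimum tax is the binding amount.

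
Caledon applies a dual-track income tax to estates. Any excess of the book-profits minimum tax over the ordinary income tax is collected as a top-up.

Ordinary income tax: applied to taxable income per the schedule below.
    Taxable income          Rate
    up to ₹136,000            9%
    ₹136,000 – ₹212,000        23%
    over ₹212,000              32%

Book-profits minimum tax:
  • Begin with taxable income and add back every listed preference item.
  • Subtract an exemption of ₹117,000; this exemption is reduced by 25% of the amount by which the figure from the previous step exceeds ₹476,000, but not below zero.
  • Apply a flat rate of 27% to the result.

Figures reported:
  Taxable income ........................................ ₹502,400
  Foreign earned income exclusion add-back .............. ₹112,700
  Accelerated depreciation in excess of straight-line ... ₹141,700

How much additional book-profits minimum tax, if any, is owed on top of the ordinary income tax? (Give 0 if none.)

Book-profits minimum tax:
  Adjusted income: ₹502,400 + ₹112,700 + ₹141,700 = ₹756,800
  Exemption: ₹117,000 − 25% × (₹756,800 − ₹476,000) = ₹117,000 − ₹70,200 = ₹46,800
  Base: ₹756,800 − ₹46,800 = ₹710,000
  ₹710,000 × 27% = ₹191,700

Ordinary income tax:
  ₹136,000 × 9% = ₹12,240
  ₹76,000 × 23% = ₹17,480
  ₹290,400 × 32% = ₹92,928
  → ₹122,648

Excess of book-profits minimum tax over ordinary income tax: ₹191,700 − ₹122,648 = ₹69,052.

₹69,052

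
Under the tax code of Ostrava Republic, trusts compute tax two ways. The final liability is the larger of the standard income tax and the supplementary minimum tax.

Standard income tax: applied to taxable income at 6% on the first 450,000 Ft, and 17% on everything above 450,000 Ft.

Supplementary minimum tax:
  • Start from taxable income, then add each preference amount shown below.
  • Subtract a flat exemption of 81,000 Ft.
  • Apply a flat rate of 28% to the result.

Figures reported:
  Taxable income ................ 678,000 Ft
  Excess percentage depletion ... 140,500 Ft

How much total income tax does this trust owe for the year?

206,500 Ft

Supplementary minimum tax:
  Adjusted income: 678,000 Ft + 140,500 Ft = 818,500 Ft
  Less exemption 81,000 Ft → base 737,500 Ft
  737,500 Ft × 28% = 206,500 Ft

Standard income tax:
  450,000 Ft × 6% = 27,000 Ft
  228,000 Ft × 17% = 38,760 Ft
  → 65,760 Ft

206,500 Ft > 65,760 Ft, so the supplementary minimum tax is the binding amount.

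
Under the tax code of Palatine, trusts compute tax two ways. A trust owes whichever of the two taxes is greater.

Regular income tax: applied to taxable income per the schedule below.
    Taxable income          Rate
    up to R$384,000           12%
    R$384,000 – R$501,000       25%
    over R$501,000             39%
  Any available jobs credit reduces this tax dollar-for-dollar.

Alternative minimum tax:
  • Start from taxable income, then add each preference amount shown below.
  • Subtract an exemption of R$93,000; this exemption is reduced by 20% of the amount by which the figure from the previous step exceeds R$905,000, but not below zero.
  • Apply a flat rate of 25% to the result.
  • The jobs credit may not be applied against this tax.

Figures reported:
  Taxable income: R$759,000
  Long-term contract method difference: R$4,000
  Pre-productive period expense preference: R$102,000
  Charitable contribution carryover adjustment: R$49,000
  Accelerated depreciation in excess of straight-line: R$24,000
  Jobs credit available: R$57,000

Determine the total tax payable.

Alternative minimum tax:
  Adjusted income: R$759,000 + R$4,000 + R$102,000 + R$49,000 + R$24,000 = R$938,000
  Exemption: R$93,000 − 20% × (R$938,000 − R$905,000) = R$93,000 − R$6,600 = R$86,400
  Base: R$938,000 − R$86,400 = R$851,600
  R$851,600 × 25% = R$212,900

Regular income tax:
  R$384,000 × 12% = R$46,080
  R$117,000 × 25% = R$29,250
  R$258,000 × 39% = R$100,620
  → R$175,950
  Less jobs credit R$57,000 → R$118,950

R$212,900 > R$118,950, so the alternative minimum tax is the binding amount.

R$212,900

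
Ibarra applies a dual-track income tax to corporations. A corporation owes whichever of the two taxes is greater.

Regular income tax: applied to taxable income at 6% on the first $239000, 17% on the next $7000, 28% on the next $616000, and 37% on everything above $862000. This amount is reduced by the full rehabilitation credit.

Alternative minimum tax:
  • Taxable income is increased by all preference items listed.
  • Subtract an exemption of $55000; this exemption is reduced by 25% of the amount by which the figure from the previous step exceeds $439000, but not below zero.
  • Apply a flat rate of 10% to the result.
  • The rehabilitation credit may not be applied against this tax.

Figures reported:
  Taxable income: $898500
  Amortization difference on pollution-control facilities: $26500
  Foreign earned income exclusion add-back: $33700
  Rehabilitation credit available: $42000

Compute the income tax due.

$159515

Regular income tax:
  $239000 × 6% = $14340
  $7000 × 17% = $1190
  $616000 × 28% = $172480
  $36500 × 37% = $13505
  → $201515
  Less rehabilitation credit $42000 → $159515

Alternative minimum tax:
  Adjusted income: $898500 + $26500 + $33700 = $958700
  Exemption: 25% × ($958700 − $439000) = $129925 ≥ $55000, so the exemption is fully phased out
  Base: $958700 − $0 = $958700
  $958700 × 10% = $95870

$159515 > $95870, so the regular income tax governs.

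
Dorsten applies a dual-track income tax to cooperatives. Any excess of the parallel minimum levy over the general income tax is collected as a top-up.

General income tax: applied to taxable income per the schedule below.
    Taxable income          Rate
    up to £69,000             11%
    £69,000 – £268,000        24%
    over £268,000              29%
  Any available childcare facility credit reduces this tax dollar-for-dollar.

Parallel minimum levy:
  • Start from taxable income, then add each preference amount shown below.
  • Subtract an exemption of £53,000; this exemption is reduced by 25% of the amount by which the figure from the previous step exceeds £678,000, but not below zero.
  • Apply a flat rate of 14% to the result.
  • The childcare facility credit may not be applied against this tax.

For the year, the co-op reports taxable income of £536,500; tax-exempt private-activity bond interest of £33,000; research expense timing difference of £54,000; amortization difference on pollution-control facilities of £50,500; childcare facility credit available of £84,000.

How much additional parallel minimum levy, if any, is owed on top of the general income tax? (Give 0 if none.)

£37,725

Parallel minimum levy:
  Adjusted income: £536,500 + £33,000 + £54,000 + £50,500 = £674,000
  Exemption: £674,000 ≤ £678,000, so full £53,000 applies
  Base: £674,000 − £53,000 = £621,000
  £621,000 × 14% = £86,940

General income tax:
  £69,000 × 11% = £7,590
  £199,000 × 24% = £47,760
  £268,500 × 29% = £77,865
  → £133,215
  Less childcare facility credit £84,000 → £49,215

Excess of parallel minimum levy over general income tax: £86,940 − £49,215 = £37,725.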